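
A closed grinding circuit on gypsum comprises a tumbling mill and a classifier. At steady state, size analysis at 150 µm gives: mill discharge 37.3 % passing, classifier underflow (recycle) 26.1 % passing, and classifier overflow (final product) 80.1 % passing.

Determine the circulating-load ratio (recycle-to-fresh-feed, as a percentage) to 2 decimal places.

CL = 382.14 %

Mass balance on the −150 µm fraction:
d + r·d = r·u + o → r(d−u) = o−d
r = (80.1 − 37.3)/(37.3 − 26.1) = 42.8/11.2 = 3.8214
CL = 100·r = 382.14 %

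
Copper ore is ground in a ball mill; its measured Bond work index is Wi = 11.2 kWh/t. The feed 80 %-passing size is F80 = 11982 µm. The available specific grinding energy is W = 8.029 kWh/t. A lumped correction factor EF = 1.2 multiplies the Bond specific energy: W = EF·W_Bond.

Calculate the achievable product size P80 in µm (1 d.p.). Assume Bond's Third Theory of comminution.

P80 = 210.8 µm

W_Bond = 10·Wi·(1/√P₈₀ − 1/√F₈₀)
W_Bond = W / EF = 8.029 / 1.2 = 6.6908 kWh/t
P80^-0.5 = F80^-0.5 + W_Bond/(10 Wi)
  = 6.6908/(10·11.2) + 1/√11982 = 0.059740 + 0.009136 = 0.068875
P80 = (1/0.068875)² = 14.5190² = 210.80 µm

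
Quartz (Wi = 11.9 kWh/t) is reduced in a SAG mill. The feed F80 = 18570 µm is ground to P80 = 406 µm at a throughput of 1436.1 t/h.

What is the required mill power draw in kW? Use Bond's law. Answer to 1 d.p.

W = 10·Wi·[P80^(−½) − F80^(−½)]
W = 10·11.9·(1/√406 − 1/√18570) = 10·11.9·(0.042291) = 5.0326 kWh/t
P = W·T = 5.0326·1436.1 = 7227.3 kW

P = 7227.3 kW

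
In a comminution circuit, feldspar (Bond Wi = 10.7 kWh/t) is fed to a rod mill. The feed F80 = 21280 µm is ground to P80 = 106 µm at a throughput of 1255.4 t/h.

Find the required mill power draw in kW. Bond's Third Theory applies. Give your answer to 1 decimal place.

W = 10 Wi (1/√P80 − 1/√F80)  [Bond]
W = 10·10.7·(1/√106 − 1/√21280) = 10·10.7·(0.090273) = 9.6593 kWh/t
Mill draw = 9.6593 × 1255.4 = 12126.2 kW

P = 12126.2 kW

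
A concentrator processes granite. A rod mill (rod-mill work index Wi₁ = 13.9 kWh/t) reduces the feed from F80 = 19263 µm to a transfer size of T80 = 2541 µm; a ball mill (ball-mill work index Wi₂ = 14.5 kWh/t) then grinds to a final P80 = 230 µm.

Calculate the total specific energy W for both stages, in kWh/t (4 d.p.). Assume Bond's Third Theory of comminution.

W = 10·Wi·[P80^(−½) − F80^(−½)]
Stage 1 (19263→2541 µm, Wi₁=13.9): W₁ = 10·13.9·(0.019838 − 0.007205) = 1.7560 kWh/t
Stage 2 (2541→230 µm, Wi₂=14.5): W₂ = 10·14.5·(0.065938 − 0.019838) = 6.6845 kWh/t
W = W₁ + W₂ = 1.7560 + 6.6845 = 8.4405 kWh/t

W = 8.4405 kWh/t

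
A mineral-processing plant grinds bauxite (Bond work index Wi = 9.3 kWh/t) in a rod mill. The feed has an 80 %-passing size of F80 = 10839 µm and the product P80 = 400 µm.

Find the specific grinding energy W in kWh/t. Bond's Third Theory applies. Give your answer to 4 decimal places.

Bond: W = 10·Wi·(1/√P80 − 1/√F80)
1/√400 = 0.050000;  1/√10839 = 0.009605
W = 10·9.3·(0.050000 − 0.009605) = 3.7567 kWh/t

W = 3.7567 kWh/t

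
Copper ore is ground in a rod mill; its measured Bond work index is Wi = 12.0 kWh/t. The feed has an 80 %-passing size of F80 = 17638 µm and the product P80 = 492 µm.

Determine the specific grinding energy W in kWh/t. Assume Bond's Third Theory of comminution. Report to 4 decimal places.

W = 4.5065 kWh/t

Bond:  W = 10 Wi (1/√P − 1/√F)
1/√492 = 0.045083;  1/√17638 = 0.007530
W = 10·12.0·(0.045083 − 0.007530) = 4.5065 kWh/t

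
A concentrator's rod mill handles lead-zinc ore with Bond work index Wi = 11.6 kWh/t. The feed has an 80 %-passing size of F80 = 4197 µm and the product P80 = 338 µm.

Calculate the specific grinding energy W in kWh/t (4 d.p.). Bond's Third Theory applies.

W = 4.5190 kWh/t

W = 10·Wi·[P80^(−½) − F80^(−½)]
1/√338 = 0.054393;  1/√4197 = 0.015436
W = 10·11.6·(0.054393 − 0.015436) = 4.5190 kWh/t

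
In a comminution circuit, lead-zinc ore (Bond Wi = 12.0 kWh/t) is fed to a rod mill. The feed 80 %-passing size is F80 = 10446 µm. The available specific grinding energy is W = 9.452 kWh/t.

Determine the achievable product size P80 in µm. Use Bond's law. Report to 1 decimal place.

P80 = 127.5 µm

Bond:  W = 10 Wi (1/√P − 1/√F)
⇒ 1/√P80 = W/(10 Wi) + 1/√F80
  = 9.4520/(10·12.0) + 1/√10446 = 0.078767 + 0.009784 = 0.088551
P80 = (1/0.088551)² = 11.2929² = 127.53 µm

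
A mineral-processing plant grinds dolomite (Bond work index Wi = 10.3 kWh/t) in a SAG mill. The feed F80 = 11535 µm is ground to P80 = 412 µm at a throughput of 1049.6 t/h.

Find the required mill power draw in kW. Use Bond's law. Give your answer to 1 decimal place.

P = 4319.5 kW

W = 10·Wi·[P80^(−½) − F80^(−½)]
W = 10·10.3·(1/√412 − 1/√11535) = 10·10.3·(0.039956) = 4.1154 kWh/t
Mill draw = 4.1154 × 1049.6 = 4319.5 kW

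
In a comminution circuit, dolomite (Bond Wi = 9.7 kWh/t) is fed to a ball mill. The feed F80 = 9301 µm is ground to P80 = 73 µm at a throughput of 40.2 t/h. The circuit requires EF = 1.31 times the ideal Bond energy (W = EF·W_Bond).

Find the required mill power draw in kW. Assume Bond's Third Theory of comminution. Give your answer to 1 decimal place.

W_Bond = 10·Wi·(1/√P₈₀ − 1/√F₈₀)
W = 10·9.7·(1/√73 − 1/√9301) = 10·9.7·(0.106672) = 10.3472 kWh/t
W_actual = 1.31 × 10.3472 = 13.5548 kWh/t
P = W·T = 13.5548·40.2 = 544.9 kW

P = 544.9 kW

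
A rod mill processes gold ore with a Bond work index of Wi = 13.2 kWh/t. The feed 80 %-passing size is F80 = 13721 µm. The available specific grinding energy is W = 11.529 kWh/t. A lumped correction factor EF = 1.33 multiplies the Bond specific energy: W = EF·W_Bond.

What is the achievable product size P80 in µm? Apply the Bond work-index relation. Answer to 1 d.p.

P80 = 181.6 µm

W = 10·Wi·(P80^(-½) − F80^(-½))
W_Bond = W / EF = 11.529 / 1.33 = 8.6684 kWh/t
1/√P80 = 1/√F80 + W_Bond/(10·Wi)
  = 8.6684/(10·13.2) + 1/√13721 = 0.065670 + 0.008537 = 0.074207
P80 = (1/0.074207)² = 13.4758² = 181.60 µm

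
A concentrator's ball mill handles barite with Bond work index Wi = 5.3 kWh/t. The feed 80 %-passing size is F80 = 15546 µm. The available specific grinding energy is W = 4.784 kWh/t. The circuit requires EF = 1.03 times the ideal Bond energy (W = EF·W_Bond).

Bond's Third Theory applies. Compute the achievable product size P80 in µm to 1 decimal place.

P80 = 109.3 µm

W = 10·Wi·[P80^(−½) − F80^(−½)]
W_Bond = W / EF = 4.784 / 1.03 = 4.6447 kWh/t
1/√P80 = 1/√F80 + W_Bond/(10·Wi)
  = 4.6447/(10·5.3) + 1/√15546 = 0.087635 + 0.008020 = 0.095655
P80 = (1/0.095655)² = 10.4542² = 109.29 µm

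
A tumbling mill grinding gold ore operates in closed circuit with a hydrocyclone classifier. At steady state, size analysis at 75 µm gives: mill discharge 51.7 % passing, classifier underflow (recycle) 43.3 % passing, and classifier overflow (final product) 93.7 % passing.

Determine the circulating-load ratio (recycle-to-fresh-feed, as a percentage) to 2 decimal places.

CL = 500.00 %

Let r = R/F. Size balance at 75 µm:
(1+r)·d = r·u + o ⇒ r = (o−d)/(d−u)
r = (93.7 − 51.7)/(51.7 − 43.3) = 42.0/8.4 = 5.0000
CL = 100·r = 500.00 %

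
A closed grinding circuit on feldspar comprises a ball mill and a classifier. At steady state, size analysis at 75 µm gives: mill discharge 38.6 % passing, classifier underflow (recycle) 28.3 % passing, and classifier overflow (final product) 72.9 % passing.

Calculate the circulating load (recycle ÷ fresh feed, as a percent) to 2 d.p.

Mass balance on the −75 µm fraction:
Fd + Rd = Ru + Fo ⇒ R/F = (o−d)/(d−u)
r = (72.9 − 38.6)/(38.6 − 28.3) = 34.3/10.3 = 3.3301
CL = 100·r = 333.01 %

CL = 333.01 %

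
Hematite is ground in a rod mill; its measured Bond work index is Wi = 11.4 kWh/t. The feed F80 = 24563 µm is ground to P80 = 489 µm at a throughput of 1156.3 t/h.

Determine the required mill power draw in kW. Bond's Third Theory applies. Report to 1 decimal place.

P = 5120.0 kW

Bond:  W = 10 Wi (1/√P − 1/√F)
W = 10·11.4·(1/√489 − 1/√24563) = 10·11.4·(0.038841) = 4.4279 kWh/t
Mill draw = 4.4279 × 1156.3 = 5120.0 kW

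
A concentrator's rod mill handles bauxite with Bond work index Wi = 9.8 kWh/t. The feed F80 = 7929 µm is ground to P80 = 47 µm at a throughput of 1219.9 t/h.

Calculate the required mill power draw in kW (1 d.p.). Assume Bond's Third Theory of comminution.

P = 16095.6 kW

W = 10·Wi·[P80^(−½) − F80^(−½)]
W = 10·9.8·(1/√47 − 1/√7929) = 10·9.8·(0.134635) = 13.1942 kWh/t
P_mill = W·ṁ = 13.1942·1219.9 = 16095.6 kW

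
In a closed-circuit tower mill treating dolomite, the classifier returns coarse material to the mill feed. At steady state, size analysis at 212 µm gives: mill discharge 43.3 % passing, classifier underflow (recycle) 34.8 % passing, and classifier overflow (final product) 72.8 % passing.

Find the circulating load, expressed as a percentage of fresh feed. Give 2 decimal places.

CL = 347.06 %

Mass balance on the −212 µm fraction:
(1+r)·d = r·u + o ⇒ r = (o−d)/(d−u)
r = (72.8 − 43.3)/(43.3 − 34.8) = 29.5/8.5 = 3.4706
CL = 100·r = 347.06 %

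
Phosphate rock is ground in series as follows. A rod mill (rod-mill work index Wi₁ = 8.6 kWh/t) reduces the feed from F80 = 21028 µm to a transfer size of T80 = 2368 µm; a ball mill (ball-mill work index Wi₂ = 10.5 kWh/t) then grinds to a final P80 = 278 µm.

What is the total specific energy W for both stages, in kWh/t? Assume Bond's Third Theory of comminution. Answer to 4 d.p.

Bond: W = 10·Wi·(1/√P80 − 1/√F80)
Stage 1 (21028→2368 µm, Wi₁=8.6): W₁ = 10·8.6·(0.020550 − 0.006896) = 1.1742 kWh/t
Stage 2 (2368→278 µm, Wi₂=10.5): W₂ = 10·10.5·(0.059976 − 0.020550) = 4.1397 kWh/t
W = W₁ + W₂ = 1.1742 + 4.1397 = 5.3140 kWh/t

W = 5.3140 kWh/t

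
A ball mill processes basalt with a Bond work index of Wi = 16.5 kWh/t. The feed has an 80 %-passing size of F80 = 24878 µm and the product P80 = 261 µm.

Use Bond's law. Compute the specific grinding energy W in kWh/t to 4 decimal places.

W = 10 Wi / √P80 − 10 Wi / √F80
1/√261 = 0.061898;  1/√24878 = 0.006340
W = 10·16.5·(0.061898 − 0.006340) = 9.1671 kWh/t

W = 9.1671 kWh/t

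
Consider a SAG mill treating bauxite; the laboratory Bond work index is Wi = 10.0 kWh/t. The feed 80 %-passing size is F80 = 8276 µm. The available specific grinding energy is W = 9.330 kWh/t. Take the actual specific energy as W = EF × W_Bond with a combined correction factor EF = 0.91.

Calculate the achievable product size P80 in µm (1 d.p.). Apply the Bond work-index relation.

P80 = 77.6 µm

W = 10 Wi (P80^-0.5 − F80^-0.5)
W_Bond = W / EF = 9.330 / 0.91 = 10.2527 kWh/t
P80^(−½) = W_Bond/(10 Wi) + F80^(−½)
  = 10.2527/(10·10.0) + 1/√8276 = 0.102527 + 0.010992 = 0.113520
P80 = (1/0.113520)² = 8.8090² = 77.60 µm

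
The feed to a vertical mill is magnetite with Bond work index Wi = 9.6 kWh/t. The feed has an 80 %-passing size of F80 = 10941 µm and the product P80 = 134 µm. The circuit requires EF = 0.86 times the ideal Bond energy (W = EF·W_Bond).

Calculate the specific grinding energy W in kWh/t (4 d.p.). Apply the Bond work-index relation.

W = 6.3428 kWh/t

Bond:  W = 10 Wi (1/√P − 1/√F)
1/√134 = 0.086387;  1/√10941 = 0.009560
W = 10·9.6·(0.086387 − 0.009560) = 7.3753 kWh/t
Apply correction: 7.3753 × 0.86 = 6.3428 kWh/t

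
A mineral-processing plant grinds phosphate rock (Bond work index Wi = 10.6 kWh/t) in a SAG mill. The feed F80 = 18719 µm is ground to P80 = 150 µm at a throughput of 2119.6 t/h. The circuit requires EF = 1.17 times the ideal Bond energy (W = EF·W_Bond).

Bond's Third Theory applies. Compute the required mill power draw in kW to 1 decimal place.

P = 19542.1 kW

W_Bond = 10·Wi·(1/√P₈₀ − 1/√F₈₀)
W = 10·10.6·(1/√150 − 1/√18719) = 10·10.6·(0.074341) = 7.8801 kWh/t
W_actual = 1.17 × 7.8801 = 9.2197 kWh/t
P_mill = W·ṁ = 9.2197·2119.6 = 19542.1 kW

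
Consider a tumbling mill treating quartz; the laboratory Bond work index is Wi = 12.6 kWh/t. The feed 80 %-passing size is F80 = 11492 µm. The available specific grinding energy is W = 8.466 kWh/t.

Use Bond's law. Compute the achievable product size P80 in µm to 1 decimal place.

W = 10·Wi·(P80^(-½) − F80^(-½))
P80^-0.5 = F80^-0.5 + W/(10 Wi)
  = 8.4660/(10·12.6) + 1/√11492 = 0.067190 + 0.009328 = 0.076519
P80 = (1/0.076519)² = 13.0687² = 170.79 µm

P80 = 170.8 µm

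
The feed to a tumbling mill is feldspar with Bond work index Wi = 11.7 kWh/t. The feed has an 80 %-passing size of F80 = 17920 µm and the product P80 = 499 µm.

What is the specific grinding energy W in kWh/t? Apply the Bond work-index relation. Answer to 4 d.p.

W = 4.3636 kWh/t

Bond: W = 10·Wi·(1/√P80 − 1/√F80)
1/√499 = 0.044766;  1/√17920 = 0.007470
W = 10·11.7·(0.044766 − 0.007470) = 4.3636 kWh/t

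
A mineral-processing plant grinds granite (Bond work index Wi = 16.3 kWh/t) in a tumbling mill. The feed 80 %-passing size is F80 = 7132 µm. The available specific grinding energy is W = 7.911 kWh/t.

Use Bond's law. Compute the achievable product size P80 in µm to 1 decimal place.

P80 = 274.3 µm

Bond: W = 10·Wi·(1/√P80 − 1/√F80)
P80^(−½) = W/(10 Wi) + F80^(−½)
  = 7.9110/(10·16.3) + 1/√7132 = 0.048534 + 0.011841 = 0.060375
P80 = (1/0.060375)² = 16.5632² = 274.34 µm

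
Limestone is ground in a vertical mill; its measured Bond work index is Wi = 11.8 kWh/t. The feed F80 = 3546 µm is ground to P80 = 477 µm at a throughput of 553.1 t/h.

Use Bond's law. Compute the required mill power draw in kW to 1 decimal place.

W = 10 Wi (P80^-0.5 − F80^-0.5)
W = 10·11.8·(1/√477 − 1/√3546) = 10·11.8·(0.028994) = 3.4213 kWh/t
P_mill = W·ṁ = 3.4213·553.1 = 1892.3 kW

P = 1892.3 kW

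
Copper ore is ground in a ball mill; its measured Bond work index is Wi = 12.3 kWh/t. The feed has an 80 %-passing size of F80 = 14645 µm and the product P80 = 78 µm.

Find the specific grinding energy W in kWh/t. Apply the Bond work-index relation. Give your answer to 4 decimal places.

W = 12.9106 kWh/t

W = 10·Wi·(P80^(-½) − F80^(-½))
1/√78 = 0.113228;  1/√14645 = 0.008263
W = 10·12.3·(0.113228 − 0.008263) = 12.9106 kWh/t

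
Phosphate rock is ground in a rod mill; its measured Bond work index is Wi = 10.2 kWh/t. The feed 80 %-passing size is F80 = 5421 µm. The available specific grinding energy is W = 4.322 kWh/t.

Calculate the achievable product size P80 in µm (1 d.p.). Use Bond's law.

P80 = 319.4 µm

W_Bond = 10·Wi·(1/√P₈₀ − 1/√F₈₀)
P80^(−½) = W/(10 Wi) + F80^(−½)
  = 4.3220/(10·10.2) + 1/√5421 = 0.042373 + 0.013582 = 0.055954
P80 = (1/0.055954)² = 17.8717² = 319.40 µm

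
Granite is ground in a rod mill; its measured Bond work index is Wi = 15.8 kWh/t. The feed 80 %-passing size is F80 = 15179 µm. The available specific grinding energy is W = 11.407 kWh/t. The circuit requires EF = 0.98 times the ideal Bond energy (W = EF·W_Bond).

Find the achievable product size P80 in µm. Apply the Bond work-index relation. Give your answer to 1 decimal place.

P80 = 149.5 µm

Bond:  W = 10 Wi (1/√P − 1/√F)
W_Bond = W / EF = 11.407 / 0.98 = 11.6398 kWh/t
1/√P80 = 1/√F80 + W_Bond/(10·Wi)
  = 11.6398/(10·15.8) + 1/√15179 = 0.073670 + 0.008117 = 0.081786
P80 = (1/0.081786)² = 12.2270² = 149.50 µm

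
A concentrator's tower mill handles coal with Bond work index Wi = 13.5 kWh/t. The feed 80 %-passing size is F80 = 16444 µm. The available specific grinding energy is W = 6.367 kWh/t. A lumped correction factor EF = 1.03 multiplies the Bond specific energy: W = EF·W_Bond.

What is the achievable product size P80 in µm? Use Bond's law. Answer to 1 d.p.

W = 10 Wi (1/√P80 − 1/√F80)  [Bond]
W_Bond = W / EF = 6.367 / 1.03 = 6.1816 kWh/t
P80^-0.5 = F80^-0.5 + W_Bond/(10 Wi)
  = 6.1816/(10·13.5) + 1/√16444 = 0.045789 + 0.007798 = 0.053588
P80 = (1/0.053588)² = 18.6611² = 348.24 µm

P80 = 348.2 µm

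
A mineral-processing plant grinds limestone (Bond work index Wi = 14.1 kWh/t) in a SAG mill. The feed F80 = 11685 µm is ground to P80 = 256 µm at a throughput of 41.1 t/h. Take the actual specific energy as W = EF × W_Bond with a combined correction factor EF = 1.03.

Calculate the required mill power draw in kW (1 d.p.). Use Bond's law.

P = 317.8 kW

W = 10 Wi (P80^-0.5 − F80^-0.5)
W = 10·14.1·(1/√256 − 1/√11685) = 10·14.1·(0.053249) = 7.5081 kWh/t
With EF = 1.03: W = 7.5081·1.03 = 7.7334 kWh/t
P_mill = W·ṁ = 7.7334·41.1 = 317.8 kW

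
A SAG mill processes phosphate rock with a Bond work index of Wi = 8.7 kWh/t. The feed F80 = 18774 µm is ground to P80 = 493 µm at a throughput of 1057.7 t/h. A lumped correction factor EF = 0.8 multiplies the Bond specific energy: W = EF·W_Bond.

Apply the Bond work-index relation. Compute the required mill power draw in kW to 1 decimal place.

P = 2778.2 kW

W = 10 Wi (P80^-0.5 − F80^-0.5)
W = 10·8.7·(1/√493 − 1/√18774) = 10·8.7·(0.037739) = 3.2833 kWh/t
Apply correction: 3.2833 × 0.8 = 2.6267 kWh/t
Mill draw = 2.6267 × 1057.7 = 2778.2 kW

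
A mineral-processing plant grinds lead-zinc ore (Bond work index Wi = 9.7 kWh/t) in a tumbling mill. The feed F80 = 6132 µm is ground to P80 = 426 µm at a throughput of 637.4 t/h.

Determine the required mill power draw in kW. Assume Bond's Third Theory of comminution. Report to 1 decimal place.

Bond:  W = 10 Wi (1/√P − 1/√F)
W = 10·9.7·(1/√426 − 1/√6132) = 10·9.7·(0.035680) = 3.4610 kWh/t
Mill draw = 3.4610 × 637.4 = 2206.0 kW

P = 2206.0 kW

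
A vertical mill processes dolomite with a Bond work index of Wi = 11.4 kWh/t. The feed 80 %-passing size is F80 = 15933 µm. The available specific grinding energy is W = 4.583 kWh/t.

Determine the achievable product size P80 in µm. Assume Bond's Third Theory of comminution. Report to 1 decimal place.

P80 = 431.8 µm

Bond:  W = 10 Wi (1/√P − 1/√F)
⇒ 1/√P80 = W/(10 Wi) + 1/√F80
  = 4.5830/(10·11.4) + 1/√15933 = 0.040202 + 0.007922 = 0.048124
P80 = (1/0.048124)² = 20.7796² = 431.79 µm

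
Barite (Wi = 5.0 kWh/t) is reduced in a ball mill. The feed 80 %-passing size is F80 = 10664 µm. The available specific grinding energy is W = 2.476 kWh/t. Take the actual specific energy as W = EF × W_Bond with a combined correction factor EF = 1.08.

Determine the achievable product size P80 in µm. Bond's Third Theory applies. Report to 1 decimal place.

W = 10 Wi (P80^-0.5 − F80^-0.5)
W_Bond = W / EF = 2.476 / 1.08 = 2.2926 kWh/t
1/√P80 = 1/√F80 + W_Bond/(10·Wi)
  = 2.2926/(10·5.0) + 1/√10664 = 0.045852 + 0.009684 = 0.055536
P80 = (1/0.055536)² = 18.0065² = 324.23 µm

P80 = 324.2 µm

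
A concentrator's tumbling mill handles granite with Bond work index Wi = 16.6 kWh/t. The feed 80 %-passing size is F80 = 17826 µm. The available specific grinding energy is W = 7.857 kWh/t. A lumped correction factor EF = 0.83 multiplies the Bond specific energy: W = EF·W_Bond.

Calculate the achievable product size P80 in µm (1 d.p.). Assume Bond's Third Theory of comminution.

W = 10 Wi (1/√P80 − 1/√F80)  [Bond]
W_Bond = W / EF = 7.857 / 0.83 = 9.4663 kWh/t
⇒ 1/√P80 = W_Bond/(10 Wi) + 1/√F80
  = 9.4663/(10·16.6) + 1/√17826 = 0.057026 + 0.007490 = 0.064516
P80 = (1/0.064516)² = 15.5001² = 240.25 µm

P80 = 240.3 µm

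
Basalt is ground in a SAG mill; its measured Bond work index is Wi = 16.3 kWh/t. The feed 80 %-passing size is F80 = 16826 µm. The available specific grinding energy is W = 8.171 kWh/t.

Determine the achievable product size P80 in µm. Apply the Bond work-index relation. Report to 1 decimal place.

P80 = 298.9 µm

W = 10 Wi / √P80 − 10 Wi / √F80
1/√P80 = 1/√F80 + W/(10·Wi)
  = 8.1710/(10·16.3) + 1/√16826 = 0.050129 + 0.007709 = 0.057838
P80 = (1/0.057838)² = 17.2897² = 298.93 µm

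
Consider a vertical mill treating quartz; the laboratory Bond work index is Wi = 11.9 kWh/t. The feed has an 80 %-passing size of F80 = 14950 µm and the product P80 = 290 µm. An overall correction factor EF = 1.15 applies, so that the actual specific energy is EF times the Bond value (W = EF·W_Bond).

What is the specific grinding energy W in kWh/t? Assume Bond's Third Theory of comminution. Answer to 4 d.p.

W = 6.9169 kWh/t

W_Bond = 10·Wi·(1/√P₈₀ − 1/√F₈₀)
1/√290 = 0.058722;  1/√14950 = 0.008179
W = 10·11.9·(0.058722 − 0.008179) = 6.0147 kWh/t
Apply correction: 6.0147 × 1.15 = 6.9169 kWh/t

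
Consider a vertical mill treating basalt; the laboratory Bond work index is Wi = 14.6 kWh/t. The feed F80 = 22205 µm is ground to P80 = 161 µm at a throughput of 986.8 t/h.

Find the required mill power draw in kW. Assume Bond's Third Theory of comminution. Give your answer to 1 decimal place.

P = 10387.7 kW

Bond:  W = 10 Wi (1/√P − 1/√F)
W = 10·14.6·(1/√161 − 1/√22205) = 10·14.6·(0.072100) = 10.5266 kWh/t
P = W·T = 10.5266·986.8 = 10387.7 kW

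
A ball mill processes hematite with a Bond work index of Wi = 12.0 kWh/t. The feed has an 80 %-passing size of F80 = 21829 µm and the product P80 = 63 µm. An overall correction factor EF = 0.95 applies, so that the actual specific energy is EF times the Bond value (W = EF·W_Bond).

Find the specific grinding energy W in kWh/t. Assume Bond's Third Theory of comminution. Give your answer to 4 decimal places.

W = 13.5911 kWh/t

W = 10 Wi (P80^-0.5 − F80^-0.5)
1/√63 = 0.125988;  1/√21829 = 0.006768
W = 10·12.0·(0.125988 − 0.006768) = 14.3064 kWh/t
W_actual = 0.95 × 14.3064 = 13.5911 kWh/t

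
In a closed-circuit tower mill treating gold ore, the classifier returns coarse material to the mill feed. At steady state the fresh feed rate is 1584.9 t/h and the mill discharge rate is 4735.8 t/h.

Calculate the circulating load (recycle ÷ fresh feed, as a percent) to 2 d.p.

CL = 198.81 %

Steady state: M = F + R.
R = M − F = 4735.8 − 1584.9 = 3150.9 t/h
CL = 100·R/F = 100·3150.9/1584.9 = 198.81 %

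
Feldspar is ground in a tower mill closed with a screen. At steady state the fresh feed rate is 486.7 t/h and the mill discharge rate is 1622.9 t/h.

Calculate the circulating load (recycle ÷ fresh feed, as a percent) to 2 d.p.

Steady state: M = F + R.
R = M − F = 1622.9 − 486.7 = 1136.2 t/h
CL = 100·R/F = 100·1136.2/486.7 = 233.45 %

CL = 233.45 %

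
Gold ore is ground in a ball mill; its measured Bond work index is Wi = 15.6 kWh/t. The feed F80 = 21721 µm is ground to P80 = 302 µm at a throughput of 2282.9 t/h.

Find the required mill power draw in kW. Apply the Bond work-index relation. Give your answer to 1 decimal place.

P = 18076.7 kW

W = 10·Wi·(P80^(-½) − F80^(-½))
W = 10·15.6·(1/√302 − 1/√21721) = 10·15.6·(0.050758) = 7.9183 kWh/t
P_mill = W·ṁ = 7.9183·2282.9 = 18076.7 kW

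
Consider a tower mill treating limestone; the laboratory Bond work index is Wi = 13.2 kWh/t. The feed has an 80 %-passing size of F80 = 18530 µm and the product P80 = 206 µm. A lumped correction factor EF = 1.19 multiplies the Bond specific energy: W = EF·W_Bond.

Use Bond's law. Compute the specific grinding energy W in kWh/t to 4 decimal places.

W = 9.7903 kWh/t

W = 10 Wi (P80^-0.5 − F80^-0.5)
1/√206 = 0.069673;  1/√18530 = 0.007346
W = 10·13.2·(0.069673 − 0.007346) = 8.2272 kWh/t
W_actual = 1.19 × 8.2272 = 9.7903 kWh/t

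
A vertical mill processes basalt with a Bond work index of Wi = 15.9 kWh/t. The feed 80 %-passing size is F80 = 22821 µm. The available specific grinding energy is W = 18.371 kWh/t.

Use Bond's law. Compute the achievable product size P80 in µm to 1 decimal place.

P80 = 67.0 µm

W_Bond = 10·Wi·(1/√P₈₀ − 1/√F₈₀)
P80^(−½) = W/(10 Wi) + F80^(−½)
  = 18.3710/(10·15.9) + 1/√22821 = 0.115541 + 0.006620 = 0.122160
P80 = (1/0.122160)² = 8.1860² = 67.01 µm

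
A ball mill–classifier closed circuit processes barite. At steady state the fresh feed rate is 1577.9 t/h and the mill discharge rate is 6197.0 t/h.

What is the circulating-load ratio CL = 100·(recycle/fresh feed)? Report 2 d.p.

M = F + R at steady state, so:
R = M − F = 6197.0 − 1577.9 = 4619.1 t/h
CL = 100·R/F = 100·4619.1/1577.9 = 292.74 %

CL = 292.74 %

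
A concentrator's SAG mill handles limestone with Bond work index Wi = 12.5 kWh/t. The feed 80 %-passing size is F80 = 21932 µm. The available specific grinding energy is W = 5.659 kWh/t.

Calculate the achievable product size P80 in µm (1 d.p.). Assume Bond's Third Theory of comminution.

P80 = 369.5 µm

W = 10 Wi (1/√P80 − 1/√F80)  [Bond]
⇒ 1/√P80 = W/(10·Wi) + 1/√F80
  = 5.6590/(10·12.5) + 1/√21932 = 0.045272 + 0.006752 = 0.052024
P80 = (1/0.052024)² = 19.2217² = 369.48 µm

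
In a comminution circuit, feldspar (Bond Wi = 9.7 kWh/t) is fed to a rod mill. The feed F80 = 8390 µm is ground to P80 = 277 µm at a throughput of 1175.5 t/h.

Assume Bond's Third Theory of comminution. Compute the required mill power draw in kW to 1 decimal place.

P = 5606.2 kW

W = 10·Wi·(P80^(-½) − F80^(-½))
W = 10·9.7·(1/√277 − 1/√8390) = 10·9.7·(0.049167) = 4.7692 kWh/t
P_mill = W·ṁ = 4.7692·1175.5 = 5606.2 kW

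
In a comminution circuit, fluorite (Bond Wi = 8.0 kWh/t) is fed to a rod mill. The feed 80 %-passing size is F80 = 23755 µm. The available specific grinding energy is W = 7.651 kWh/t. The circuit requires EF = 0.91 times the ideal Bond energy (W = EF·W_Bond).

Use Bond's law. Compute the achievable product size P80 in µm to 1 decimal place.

W = 10 Wi (P80^-0.5 − F80^-0.5)
W_Bond = W / EF = 7.651 / 0.91 = 8.4077 kWh/t
⇒ 1/√P80 = W_Bond/(10·Wi) + 1/√F80
  = 8.4077/(10·8.0) + 1/√23755 = 0.105096 + 0.006488 = 0.111584
P80 = (1/0.111584)² = 8.9618² = 80.31 µm

P80 = 80.3 µm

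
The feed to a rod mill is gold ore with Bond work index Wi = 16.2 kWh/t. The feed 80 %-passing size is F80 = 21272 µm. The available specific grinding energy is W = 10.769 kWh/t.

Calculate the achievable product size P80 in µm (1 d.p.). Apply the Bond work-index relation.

W = 10·Wi·[P80^(−½) − F80^(−½)]
⇒ 1/√P80 = W/(10 Wi) + 1/√F80
  = 10.7690/(10·16.2) + 1/√21272 = 0.066475 + 0.006856 = 0.073332
P80 = (1/0.073332)² = 13.6367² = 185.96 µm

P80 = 186.0 µm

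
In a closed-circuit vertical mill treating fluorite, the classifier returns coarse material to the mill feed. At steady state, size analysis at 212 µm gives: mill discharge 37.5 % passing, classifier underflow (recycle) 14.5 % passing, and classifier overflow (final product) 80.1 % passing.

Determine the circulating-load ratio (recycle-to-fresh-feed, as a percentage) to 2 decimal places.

CL = 185.22 %

Two-product formula at 212 µm:
(1+r)d = ru + o → r = (o−d)/(d−u)
r = (80.1 − 37.5)/(37.5 − 14.5) = 42.6/23.0 = 1.8522
CL = 100·r = 185.22 %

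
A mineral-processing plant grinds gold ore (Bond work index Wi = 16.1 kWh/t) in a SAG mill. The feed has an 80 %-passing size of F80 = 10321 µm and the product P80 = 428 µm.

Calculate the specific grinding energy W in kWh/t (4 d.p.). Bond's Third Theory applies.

W = 10 Wi (P80^-0.5 − F80^-0.5)
1/√428 = 0.048337;  1/√10321 = 0.009843
W = 10·16.1·(0.048337 − 0.009843) = 6.1975 kWh/t

W = 6.1975 kWh/t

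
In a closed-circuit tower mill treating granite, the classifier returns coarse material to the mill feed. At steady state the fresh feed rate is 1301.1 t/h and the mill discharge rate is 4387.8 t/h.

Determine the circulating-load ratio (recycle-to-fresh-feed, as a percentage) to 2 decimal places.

CL = 237.24 %

Mill node: discharge = fresh + recycle.
R = M − F = 4387.8 − 1301.1 = 3086.7 t/h
CL = 100·R/F = 100·3086.7/1301.1 = 237.24 %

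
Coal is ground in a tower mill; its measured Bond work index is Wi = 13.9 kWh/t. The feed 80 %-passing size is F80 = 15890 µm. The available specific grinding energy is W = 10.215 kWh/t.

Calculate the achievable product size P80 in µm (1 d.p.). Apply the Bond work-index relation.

W = 10 Wi / √P80 − 10 Wi / √F80
P80^(−½) = W/(10 Wi) + F80^(−½)
  = 10.2150/(10·13.9) + 1/√15890 = 0.073489 + 0.007933 = 0.081422
P80 = (1/0.081422)² = 12.2817² = 150.84 µm

P80 = 150.8 µm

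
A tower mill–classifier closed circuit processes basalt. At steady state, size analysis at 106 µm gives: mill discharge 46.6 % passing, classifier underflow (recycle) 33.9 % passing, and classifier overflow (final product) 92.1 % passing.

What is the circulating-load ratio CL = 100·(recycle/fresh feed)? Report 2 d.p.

CL = 358.27 %

Two-product formula at 106 µm:
(1+r)d = ru + o → r = (o−d)/(d−u)
r = (92.1 − 46.6)/(46.6 − 33.9) = 45.5/12.7 = 3.5827
CL = 100·r = 358.27 %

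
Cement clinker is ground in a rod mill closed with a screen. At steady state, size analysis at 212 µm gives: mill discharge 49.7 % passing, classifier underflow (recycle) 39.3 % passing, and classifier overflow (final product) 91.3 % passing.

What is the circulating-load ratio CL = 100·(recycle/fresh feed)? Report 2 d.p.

Two-product formula at 212 µm:
Fd + Rd = Ru + Fo ⇒ R/F = (o−d)/(d−u)
r = (91.3 − 49.7)/(49.7 − 39.3) = 41.6/10.4 = 4.0000
CL = 100·r = 400.00 %

CL = 400.00 %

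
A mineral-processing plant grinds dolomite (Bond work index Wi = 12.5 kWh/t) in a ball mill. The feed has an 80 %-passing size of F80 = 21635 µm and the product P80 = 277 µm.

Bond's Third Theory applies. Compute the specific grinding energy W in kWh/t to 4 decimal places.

W = 10·Wi·[P80^(−½) − F80^(−½)]
1/√277 = 0.060084;  1/√21635 = 0.006799
W = 10·12.5·(0.060084 − 0.006799) = 6.6607 kWh/t

W = 6.6607 kWh/t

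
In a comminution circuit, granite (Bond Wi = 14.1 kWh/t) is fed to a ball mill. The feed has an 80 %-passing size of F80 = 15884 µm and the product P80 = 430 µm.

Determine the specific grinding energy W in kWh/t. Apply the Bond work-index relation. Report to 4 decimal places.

Bond: W = 10·Wi·(1/√P80 − 1/√F80)
1/√430 = 0.048224;  1/√15884 = 0.007935
W = 10·14.1·(0.048224 − 0.007935) = 5.6809 kWh/t

W = 5.6809 kWh/t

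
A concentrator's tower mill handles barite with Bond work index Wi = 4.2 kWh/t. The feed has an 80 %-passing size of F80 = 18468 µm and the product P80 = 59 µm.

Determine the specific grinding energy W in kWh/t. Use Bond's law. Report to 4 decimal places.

W_Bond = 10·Wi·(1/√P₈₀ − 1/√F₈₀)
1/√59 = 0.130189;  1/√18468 = 0.007359
W = 10·4.2·(0.130189 − 0.007359) = 5.1589 kWh/t

W = 5.1589 kWh/t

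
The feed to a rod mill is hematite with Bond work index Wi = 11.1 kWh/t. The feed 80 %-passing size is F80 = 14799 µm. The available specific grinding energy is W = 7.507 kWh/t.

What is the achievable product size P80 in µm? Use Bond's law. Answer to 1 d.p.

W_Bond = 10·Wi·(1/√P₈₀ − 1/√F₈₀)
⇒ 1/√P80 = W/(10·Wi) + 1/√F80
  = 7.5070/(10·11.1) + 1/√14799 = 0.067631 + 0.008220 = 0.075851
P80 = (1/0.075851)² = 13.1838² = 173.81 µm

P80 = 173.8 µm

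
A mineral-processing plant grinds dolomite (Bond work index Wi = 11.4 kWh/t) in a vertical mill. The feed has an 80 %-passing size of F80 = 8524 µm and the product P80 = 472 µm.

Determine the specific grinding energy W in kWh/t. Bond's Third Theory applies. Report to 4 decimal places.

W_Bond = 10·Wi·(1/√P₈₀ − 1/√F₈₀)
1/√472 = 0.046029;  1/√8524 = 0.010831
W = 10·11.4·(0.046029 − 0.010831) = 4.0125 kWh/t

W = 4.0125 kWh/t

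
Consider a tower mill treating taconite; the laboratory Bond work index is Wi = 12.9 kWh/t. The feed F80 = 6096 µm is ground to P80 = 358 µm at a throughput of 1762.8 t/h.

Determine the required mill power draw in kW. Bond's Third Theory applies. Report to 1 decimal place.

P = 9106.0 kW

W = 10 Wi (1/√P80 − 1/√F80)  [Bond]
W = 10·12.9·(1/√358 − 1/√6096) = 10·12.9·(0.040044) = 5.1656 kWh/t
Mill draw = 5.1656 × 1762.8 = 9106.0 kW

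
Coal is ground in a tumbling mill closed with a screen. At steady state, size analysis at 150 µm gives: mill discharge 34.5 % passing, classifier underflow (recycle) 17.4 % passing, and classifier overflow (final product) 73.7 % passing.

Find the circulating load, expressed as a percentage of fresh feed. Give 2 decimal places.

CL = 229.24 %

Two-product formula at 150 µm:
(1+r)·d = r·u + o ⇒ r = (o−d)/(d−u)
r = (73.7 − 34.5)/(34.5 − 17.4) = 39.2/17.1 = 2.2924
CL = 100·r = 229.24 %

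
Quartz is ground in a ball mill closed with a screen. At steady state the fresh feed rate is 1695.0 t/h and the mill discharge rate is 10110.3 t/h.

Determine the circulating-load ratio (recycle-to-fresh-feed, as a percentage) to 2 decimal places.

CL = 496.48 %

Steady state: M = F + R.
R = M − F = 10110.3 − 1695.0 = 8415.3 t/h
CL = 100·R/F = 100·8415.3/1695.0 = 496.48 %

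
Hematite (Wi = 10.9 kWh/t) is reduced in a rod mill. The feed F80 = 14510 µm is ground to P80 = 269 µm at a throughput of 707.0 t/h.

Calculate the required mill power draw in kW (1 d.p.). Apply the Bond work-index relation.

W = 10 Wi (P80^-0.5 − F80^-0.5)
W = 10·10.9·(1/√269 − 1/√14510) = 10·10.9·(0.052669) = 5.7410 kWh/t
Power = W × throughput = 5.7410 kWh/t × 707.0 t/h = 4058.9 kW

P = 4058.9 kW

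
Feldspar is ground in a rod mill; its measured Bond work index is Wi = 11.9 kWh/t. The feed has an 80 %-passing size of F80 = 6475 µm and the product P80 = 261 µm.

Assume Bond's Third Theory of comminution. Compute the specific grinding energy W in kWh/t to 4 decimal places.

W = 10·Wi·[P80^(−½) − F80^(−½)]
1/√261 = 0.061898;  1/√6475 = 0.012427
W = 10·11.9·(0.061898 − 0.012427) = 5.8871 kWh/t

W = 5.8871 kWh/t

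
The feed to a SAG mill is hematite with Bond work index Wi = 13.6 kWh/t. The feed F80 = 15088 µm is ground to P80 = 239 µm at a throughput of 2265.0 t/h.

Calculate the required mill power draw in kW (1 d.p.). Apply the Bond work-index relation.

W = 10 Wi (1/√P80 − 1/√F80)  [Bond]
W = 10·13.6·(1/√239 − 1/√15088) = 10·13.6·(0.056544) = 7.6899 kWh/t
P_mill = W·ṁ = 7.6899·2265.0 = 17417.7 kW

P = 17417.7 kW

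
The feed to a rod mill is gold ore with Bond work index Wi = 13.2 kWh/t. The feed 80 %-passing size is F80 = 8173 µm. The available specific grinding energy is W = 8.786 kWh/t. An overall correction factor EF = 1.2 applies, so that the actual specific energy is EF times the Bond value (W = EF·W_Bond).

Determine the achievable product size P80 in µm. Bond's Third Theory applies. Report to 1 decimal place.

P80 = 225.9 µm

Bond: W = 10·Wi·(1/√P80 − 1/√F80)
W_Bond = W / EF = 8.786 / 1.2 = 7.3217 kWh/t
P80^-0.5 = F80^-0.5 + W_Bond/(10 Wi)
  = 7.3217/(10·13.2) + 1/√8173 = 0.055467 + 0.011061 = 0.066529
P80 = (1/0.066529)² = 15.0311² = 225.94 µm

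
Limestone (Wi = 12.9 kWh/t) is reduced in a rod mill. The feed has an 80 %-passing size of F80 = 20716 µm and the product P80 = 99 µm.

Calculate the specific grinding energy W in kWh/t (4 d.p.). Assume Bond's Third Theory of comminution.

W = 12.0687 kWh/t

W = 10·Wi·[P80^(−½) − F80^(−½)]
1/√99 = 0.100504;  1/√20716 = 0.006948
W = 10·12.9·(0.100504 − 0.006948) = 12.0687 kWh/t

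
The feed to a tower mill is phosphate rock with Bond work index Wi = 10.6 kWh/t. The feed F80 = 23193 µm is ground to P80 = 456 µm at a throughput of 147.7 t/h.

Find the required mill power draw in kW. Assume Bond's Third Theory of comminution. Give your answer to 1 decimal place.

W = 10 Wi (1/√P80 − 1/√F80)  [Bond]
W = 10·10.6·(1/√456 − 1/√23193) = 10·10.6·(0.040263) = 4.2679 kWh/t
Power = W × throughput = 4.2679 kWh/t × 147.7 t/h = 630.4 kW

P = 630.4 kW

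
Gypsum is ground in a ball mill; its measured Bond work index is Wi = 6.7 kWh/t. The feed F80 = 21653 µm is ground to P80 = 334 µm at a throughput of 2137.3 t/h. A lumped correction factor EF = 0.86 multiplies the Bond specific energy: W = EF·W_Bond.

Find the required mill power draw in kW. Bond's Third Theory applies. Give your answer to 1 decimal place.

W = 10·Wi·[P80^(−½) − F80^(−½)]
W = 10·6.7·(1/√334 − 1/√21653) = 10·6.7·(0.047922) = 3.2108 kWh/t
W_actual = 0.86 × 3.2108 = 2.7613 kWh/t
Mill draw = 2.7613 × 2137.3 = 5901.6 kW

P = 5901.6 kW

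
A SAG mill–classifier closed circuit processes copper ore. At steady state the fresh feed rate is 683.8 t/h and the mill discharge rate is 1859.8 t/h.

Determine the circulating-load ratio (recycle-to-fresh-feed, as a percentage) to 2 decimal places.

CL = 171.98 %

Discharge = new feed + return, hence
R = M − F = 1859.8 − 683.8 = 1176.0 t/h
CL = 100·R/F = 100·1176.0/683.8 = 171.98 %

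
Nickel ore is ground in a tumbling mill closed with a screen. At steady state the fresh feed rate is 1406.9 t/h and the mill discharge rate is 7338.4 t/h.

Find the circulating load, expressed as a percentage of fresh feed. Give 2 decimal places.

CL = 421.60 %

Discharge = new feed + return, hence
R = M − F = 7338.4 − 1406.9 = 5931.5 t/h
CL = 100·R/F = 100·5931.5/1406.9 = 421.60 %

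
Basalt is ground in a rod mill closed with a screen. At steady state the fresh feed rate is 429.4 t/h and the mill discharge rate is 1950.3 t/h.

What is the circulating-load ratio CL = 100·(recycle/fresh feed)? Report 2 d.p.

Discharge = new feed + return, hence
R = M − F = 1950.3 − 429.4 = 1520.9 t/h
CL = 100·R/F = 100·1520.9/429.4 = 354.19 %

CL = 354.19 %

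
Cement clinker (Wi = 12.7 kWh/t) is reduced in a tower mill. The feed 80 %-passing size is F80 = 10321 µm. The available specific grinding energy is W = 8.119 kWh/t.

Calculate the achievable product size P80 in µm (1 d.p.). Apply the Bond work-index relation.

W = 10·Wi·(P80^(-½) − F80^(-½))
⇒ 1/√P80 = W/(10 Wi) + 1/√F80
  = 8.1190/(10·12.7) + 1/√10321 = 0.063929 + 0.009843 = 0.073772
P80 = (1/0.073772)² = 13.5552² = 183.74 µm

P80 = 183.7 µm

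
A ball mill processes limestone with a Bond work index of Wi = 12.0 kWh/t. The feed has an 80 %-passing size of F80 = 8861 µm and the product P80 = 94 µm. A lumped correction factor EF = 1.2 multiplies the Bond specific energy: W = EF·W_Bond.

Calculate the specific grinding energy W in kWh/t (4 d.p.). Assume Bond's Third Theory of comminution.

W = 10 Wi / √P80 − 10 Wi / √F80
1/√94 = 0.103142;  1/√8861 = 0.010623
W = 10·12.0·(0.103142 − 0.010623) = 11.1023 kWh/t
Apply correction: 11.1023 × 1.2 = 13.3227 kWh/t

W = 13.3227 kWh/t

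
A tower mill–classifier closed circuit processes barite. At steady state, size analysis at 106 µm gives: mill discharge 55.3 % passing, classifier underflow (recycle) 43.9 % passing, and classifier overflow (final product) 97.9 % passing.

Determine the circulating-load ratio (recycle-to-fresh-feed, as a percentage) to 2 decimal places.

Let r = R/F. Size balance at 106 µm:
(1+r)d = ru + o → r = (o−d)/(d−u)
r = (97.9 − 55.3)/(55.3 − 43.9) = 42.6/11.4 = 3.7368
CL = 100·r = 373.68 %

CL = 373.68 %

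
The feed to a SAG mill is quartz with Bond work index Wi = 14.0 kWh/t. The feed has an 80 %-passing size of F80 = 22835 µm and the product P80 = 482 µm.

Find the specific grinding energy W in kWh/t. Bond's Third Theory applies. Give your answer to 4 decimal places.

W_Bond = 10·Wi·(1/√P₈₀ − 1/√F₈₀)
1/√482 = 0.045549;  1/√22835 = 0.006618
W = 10·14.0·(0.045549 − 0.006618) = 5.4504 kWh/t

W = 5.4504 kWh/t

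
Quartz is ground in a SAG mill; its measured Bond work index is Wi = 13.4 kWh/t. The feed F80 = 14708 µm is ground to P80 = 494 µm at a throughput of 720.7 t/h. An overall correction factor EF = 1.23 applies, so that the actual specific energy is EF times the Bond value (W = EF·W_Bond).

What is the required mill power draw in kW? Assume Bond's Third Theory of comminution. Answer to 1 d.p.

Bond:  W = 10 Wi (1/√P − 1/√F)
W = 10·13.4·(1/√494 − 1/√14708) = 10·13.4·(0.036747) = 4.9240 kWh/t
With EF = 1.23: W = 4.9240·1.23 = 6.0566 kWh/t
P = W·T = 6.0566·720.7 = 4365.0 kW

P = 4365.0 kW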